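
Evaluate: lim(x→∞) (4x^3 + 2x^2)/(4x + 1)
This is an ∞/∞ indeterminate form.

Apply L'Hôpital's rule: differentiate numerator and denominator separately.
  f(x) = 4·x^3 + 2·x^2   ⇒   f'(x) = 12·x^2 + 4·x
  g(x) = 4·x + 1   ⇒   g'(x) = 4
  lim(x→∞) f'(x)/g'(x) = lim(x→∞) (12·x^2 + 4·x)/(4)
  = ∞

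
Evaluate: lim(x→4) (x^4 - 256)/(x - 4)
This is a standard limit.

Factor or rationalize the expression:
  lim(x→4) (x^4 - 256)/(x - 4) = 256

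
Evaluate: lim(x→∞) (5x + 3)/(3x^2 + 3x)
This is an ∞/∞ indeterminate form.

Apply L'Hôpital's rule: differentiate numerator and denominator separately.
  f(x) = 5·x + 3   ⇒   f'(x) = 5
  g(x) = 3·x^2 + 3·x   ⇒   g'(x) = 6·x + 3
  lim(x→∞) f'(x)/g'(x) = lim(x→∞) (5)/(6·x + 3)
  = 0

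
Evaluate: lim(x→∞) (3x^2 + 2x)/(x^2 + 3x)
This is an ∞/∞ indeterminate form.

Apply L'Hôpital's rule: differentiate numerator and denominator separately.
  f(x) = 3·x^2 + 2·x   ⇒   f'(x) = 6·x + 2
  g(x) = x^2 + 3·x   ⇒   g'(x) = 2·x + 3
  lim(x→∞) f'(x)/g'(x) = lim(x→∞) (6·x + 2)/(2·x + 3)
  = 3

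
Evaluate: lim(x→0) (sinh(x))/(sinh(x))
This is a 0/0 indeterminate form.

Apply L'Hôpital's rule: differentiate numerator and denominator separately.
  f(x) = sinh(x)   ⇒   f'(x) = cosh(x)
  g(x) = sinh(x)   ⇒   g'(x) = cosh(x)
  lim(x→0) f'(x)/g'(x) = lim(x→0) (cosh(x))/(cosh(x))
  = 1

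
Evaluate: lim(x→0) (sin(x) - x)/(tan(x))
This is a 0/0 indeterminate form.

Apply L'Hôpital's rule: differentiate numerator and denominator separately.
  f(x) = -x + sin(x)   ⇒   f'(x) = cos(x) - 1
  g(x) = tan(x)   ⇒   g'(x) = tan(x)^2 + 1
  lim(x→0) f'(x)/g'(x) = lim(x→0) (cos(x) - 1)/(tan(x)^2 + 1)
  = 0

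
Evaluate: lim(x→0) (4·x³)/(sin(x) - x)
This is a 0/0 indeterminate form.

Apply L'Hôpital's rule: differentiate numerator and denominator separately.
  f(x) = 4·x^3   ⇒   f'(x) = 12·x^2
  g(x) = -x + sin(x)   ⇒   g'(x) = cos(x) - 1
  lim(x→0) f'(x)/g'(x) = lim(x→0) (12·x^2)/(cos(x) - 1)
  = -24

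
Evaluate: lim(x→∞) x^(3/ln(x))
This is an exponential indeterminate form.

For exponential indeterminate forms, take the natural log:
  Let L = lim(x→∞) x^(3/ln(x))
  Then ln(L) = lim(x→∞) [exponent × ln(base)]
  Evaluate using L'Hôpital or standard limits, then exponentiate.
  L = e^(3)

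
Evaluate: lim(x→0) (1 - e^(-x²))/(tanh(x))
This is a 0/0 indeterminate form.

Apply L'Hôpital's rule: differentiate numerator and denominator separately.
  f(x) = 1 - e^(-x^2)   ⇒   f'(x) = 2·x·e^(-x^2)
  g(x) = tanh(x)   ⇒   g'(x) = 1 - tanh(x)^2
  lim(x→0) f'(x)/g'(x) = lim(x→0) (2·x·e^(-x^2))/(1 - tanh(x)^2)
  = 0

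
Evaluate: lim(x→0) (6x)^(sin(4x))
This is an exponential indeterminate form.

For exponential indeterminate forms, take the natural log:
  Let L = lim(x→0) (6x)^(sin(4x))
  Then ln(L) = lim(x→0) [exponent × ln(base)]
  Evaluate using L'Hôpital or standard limits, then exponentiate.
  L = 1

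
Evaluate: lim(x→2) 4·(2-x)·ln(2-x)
This is a 0·∞ indeterminate form.

Rewrite 0·∞ as a quotient (0/0 or ∞/∞ form), then apply L'Hôpital's rule:
  lim(x→2) 4·(2-x)·ln(2-x) = 0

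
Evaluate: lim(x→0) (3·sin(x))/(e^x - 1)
This is a 0/0 indeterminate form.

Apply L'Hôpital's rule: differentiate numerator and denominator separately.
  f(x) = 3·sin(x)   ⇒   f'(x) = 3·cos(x)
  g(x) = e^(x) - 1   ⇒   g'(x) = e^(x)
  lim(x→0) f'(x)/g'(x) = lim(x→0) (3·cos(x))/(e^(x))
  = 3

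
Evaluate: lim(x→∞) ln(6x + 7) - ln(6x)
This is an ∞-∞ indeterminate form.

Combine fractions or rationalize to convert ∞-∞ to 0/0 form:
  lim(x→∞) ln(6x + 7) - ln(6x) = 0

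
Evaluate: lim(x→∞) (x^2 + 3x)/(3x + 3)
This is an ∞/∞ indeterminate form.

Apply L'Hôpital's rule: differentiate numerator and denominator separately.
  f(x) = x^2 + 3·x   ⇒   f'(x) = 2·x + 3
  g(x) = 3·x + 3   ⇒   g'(x) = 3
  lim(x→∞) f'(x)/g'(x) = lim(x→∞) (2·x + 3)/(3)
  = ∞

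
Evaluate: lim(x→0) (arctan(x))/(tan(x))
This is a 0/0 indeterminate form.

Apply L'Hôpital's rule: differentiate numerator and denominator separately.
  f(x) = atan(x)   ⇒   f'(x) = 1/(x^2 + 1)
  g(x) = tan(x)   ⇒   g'(x) = tan(x)^2 + 1
  lim(x→0) f'(x)/g'(x) = lim(x→0) (1/(x^2 + 1))/(tan(x)^2 + 1)
  = 1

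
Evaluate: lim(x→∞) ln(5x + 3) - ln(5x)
This is an ∞-∞ indeterminate form.

Combine fractions or rationalize to convert ∞-∞ to 0/0 form:
  lim(x→∞) ln(5x + 3) - ln(5x) = 0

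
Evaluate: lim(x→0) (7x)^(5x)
This is an exponential indeterminate form.

For exponential indeterminate forms, take the natural log:
  Let L = lim(x→0) (7x)^(5x)
  Then ln(L) = lim(x→0) [exponent × ln(base)]
  Evaluate using L'Hôpital or standard limits, then exponentiate.
  L = 1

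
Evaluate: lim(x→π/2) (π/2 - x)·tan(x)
This is a 0·∞ indeterminate form.

Rewrite 0·∞ as a quotient (0/0 or ∞/∞ form), then apply L'Hôpital's rule:
  lim(x→π/2) (π/2 - x)·tan(x) = 1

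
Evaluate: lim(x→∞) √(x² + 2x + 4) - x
This is an ∞-∞ indeterminate form.

Combine fractions or rationalize to convert ∞-∞ to 0/0 form:
  lim(x→∞) √(x² + 2x + 4) - x = 1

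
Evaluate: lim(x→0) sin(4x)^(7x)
This is an exponential indeterminate form.

For exponential indeterminate forms, take the natural log:
  Let L = lim(x→0) sin(4x)^(7x)
  Then ln(L) = lim(x→0) [exponent × ln(base)]
  Evaluate using L'Hôpital or standard limits, then exponentiate.
  L = 1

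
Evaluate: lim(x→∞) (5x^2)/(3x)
This is an ∞/∞ indeterminate form.

Apply L'Hôpital's rule: differentiate numerator and denominator separately.
  f(x) = 5·x^2   ⇒   f'(x) = 10·x
  g(x) = 3·x   ⇒   g'(x) = 3
  lim(x→∞) f'(x)/g'(x) = lim(x→∞) (10·x)/(3)
  = ∞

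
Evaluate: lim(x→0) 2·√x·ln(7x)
This is a 0·∞ indeterminate form.

Rewrite 0·∞ as a quotient (0/0 or ∞/∞ form), then apply L'Hôpital's rule:
  lim(x→0) 2·√x·ln(7x) = 0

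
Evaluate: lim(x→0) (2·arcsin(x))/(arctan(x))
This is a 0/0 indeterminate form.

Apply L'Hôpital's rule: differentiate numerator and denominator separately.
  f(x) = 2·asin(x)   ⇒   f'(x) = 2/sqrt(1 - x^2)
  g(x) = atan(x)   ⇒   g'(x) = 1/(x^2 + 1)
  lim(x→0) f'(x)/g'(x) = lim(x→0) (2/sqrt(1 - x^2))/(1/(x^2 + 1))
  = 2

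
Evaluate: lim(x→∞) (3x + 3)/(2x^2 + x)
This is an ∞/∞ indeterminate form.

Apply L'Hôpital's rule: differentiate numerator and denominator separately.
  f(x) = 3·x + 3   ⇒   f'(x) = 3
  g(x) = 2·x^2 + x   ⇒   g'(x) = 4·x + 1
  lim(x→∞) f'(x)/g'(x) = lim(x→∞) (3)/(4·x + 1)
  = 0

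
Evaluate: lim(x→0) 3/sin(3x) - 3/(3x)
This is an ∞-∞ indeterminate form.

Combine fractions or rationalize to convert ∞-∞ to 0/0 form:
  lim(x→0) 3/sin(3x) - 3/(3x) = 0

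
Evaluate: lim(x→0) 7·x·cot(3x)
This is a 0·∞ indeterminate form.

Rewrite 0·∞ as a quotient (0/0 or ∞/∞ form), then apply L'Hôpital's rule:
  lim(x→0) 7·x·cot(3x) = 7/3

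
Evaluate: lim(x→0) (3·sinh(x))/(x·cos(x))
This is a 0/0 indeterminate form.

Apply L'Hôpital's rule: differentiate numerator and denominator separately.
  f(x) = 3·sinh(x)   ⇒   f'(x) = 3·cosh(x)
  g(x) = x·cos(x)   ⇒   g'(x) = -x·sin(x) + cos(x)
  lim(x→0) f'(x)/g'(x) = lim(x→0) (3·cosh(x))/(-x·sin(x) + cos(x))
  = 3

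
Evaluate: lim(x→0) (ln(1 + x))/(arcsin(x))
This is a 0/0 indeterminate form.

Apply L'Hôpital's rule: differentiate numerator and denominator separately.
  f(x) = ln(x + 1)   ⇒   f'(x) = 1/(x + 1)
  g(x) = asin(x)   ⇒   g'(x) = 1/sqrt(1 - x^2)
  lim(x→0) f'(x)/g'(x) = lim(x→0) (1/(x + 1))/(1/sqrt(1 - x^2))
  = 1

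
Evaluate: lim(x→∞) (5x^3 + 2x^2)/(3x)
This is an ∞/∞ indeterminate form.

Apply L'Hôpital's rule: differentiate numerator and denominator separately.
  f(x) = 5·x^3 + 2·x^2   ⇒   f'(x) = 15·x^2 + 4·x
  g(x) = 3·x   ⇒   g'(x) = 3
  lim(x→∞) f'(x)/g'(x) = lim(x→∞) (15·x^2 + 4·x)/(3)
  = ∞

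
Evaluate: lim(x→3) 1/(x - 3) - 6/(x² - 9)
This is an ∞-∞ indeterminate form.

Combine fractions or rationalize to convert ∞-∞ to 0/0 form:
  lim(x→3) 1/(x - 3) - 6/(x² - 9) = 1/6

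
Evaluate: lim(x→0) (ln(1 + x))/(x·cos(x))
This is a 0/0 indeterminate form.

Apply L'Hôpital's rule: differentiate numerator and denominator separately.
  f(x) = ln(x + 1)   ⇒   f'(x) = 1/(x + 1)
  g(x) = x·cos(x)   ⇒   g'(x) = -x·sin(x) + cos(x)
  lim(x→0) f'(x)/g'(x) = lim(x→0) (1/(x + 1))/(-x·sin(x) + cos(x))
  = 1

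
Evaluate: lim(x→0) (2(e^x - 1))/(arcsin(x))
This is a 0/0 indeterminate form.

Apply L'Hôpital's rule: differentiate numerator and denominator separately.
  f(x) = 2·e^(x) - 2   ⇒   f'(x) = 2·e^(x)
  g(x) = asin(x)   ⇒   g'(x) = 1/sqrt(1 - x^2)
  lim(x→0) f'(x)/g'(x) = lim(x→0) (2·e^(x))/(1/sqrt(1 - x^2))
  = 2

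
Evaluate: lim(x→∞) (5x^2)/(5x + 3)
This is an ∞/∞ indeterminate form.

Apply L'Hôpital's rule: differentiate numerator and denominator separately.
  f(x) = 5·x^2   ⇒   f'(x) = 10·x
  g(x) = 5·x + 3   ⇒   g'(x) = 5
  lim(x→∞) f'(x)/g'(x) = lim(x→∞) (10·x)/(5)
  = ∞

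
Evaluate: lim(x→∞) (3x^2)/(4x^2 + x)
This is an ∞/∞ indeterminate form.

Apply L'Hôpital's rule: differentiate numerator and denominator separately.
  f(x) = 3·x^2   ⇒   f'(x) = 6·x
  g(x) = 4·x^2 + x   ⇒   g'(x) = 8·x + 1
  lim(x→∞) f'(x)/g'(x) = lim(x→∞) (6·x)/(8·x + 1)
  = 3/4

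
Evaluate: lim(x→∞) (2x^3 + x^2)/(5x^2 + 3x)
This is an ∞/∞ indeterminate form.

Apply L'Hôpital's rule: differentiate numerator and denominator separately.
  f(x) = 2·x^3 + x^2   ⇒   f'(x) = 6·x^2 + 2·x
  g(x) = 5·x^2 + 3·x   ⇒   g'(x) = 10·x + 3
  lim(x→∞) f'(x)/g'(x) = lim(x→∞) (6·x^2 + 2·x)/(10·x + 3)
  = ∞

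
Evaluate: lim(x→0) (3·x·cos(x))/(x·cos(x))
This is a 0/0 indeterminate form.

Apply L'Hôpital's rule: differentiate numerator and denominator separately.
  f(x) = 3·x·cos(x)   ⇒   f'(x) = -3·x·sin(x) + 3·cos(x)
  g(x) = x·cos(x)   ⇒   g'(x) = -x·sin(x) + cos(x)
  lim(x→0) f'(x)/g'(x) = lim(x→0) (-3·x·sin(x) + 3·cos(x))/(-x·sin(x) + cos(x))
  = 3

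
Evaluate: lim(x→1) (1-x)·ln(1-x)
This is a 0·∞ indeterminate form.

Rewrite 0·∞ as a quotient (0/0 or ∞/∞ form), then apply L'Hôpital's rule:
  lim(x→1) (1-x)·ln(1-x) = 0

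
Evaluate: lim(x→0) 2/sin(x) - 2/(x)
This is an ∞-∞ indeterminate form.

Combine fractions or rationalize to convert ∞-∞ to 0/0 form:
  lim(x→0) 2/sin(x) - 2/(x) = 0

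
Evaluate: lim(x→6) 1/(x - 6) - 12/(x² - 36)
This is an ∞-∞ indeterminate form.

Combine fractions or rationalize to convert ∞-∞ to 0/0 form:
  lim(x→6) 1/(x - 6) - 12/(x² - 36) = 1/12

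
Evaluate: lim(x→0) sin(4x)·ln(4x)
This is a 0·∞ indeterminate form.

Rewrite 0·∞ as a quotient (0/0 or ∞/∞ form), then apply L'Hôpital's rule:
  lim(x→0) sin(4x)·ln(4x) = 0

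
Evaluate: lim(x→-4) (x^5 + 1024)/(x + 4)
This is a standard limit.

Factor or rationalize the expression:
  lim(x→-4) (x^5 + 1024)/(x + 4) = 1280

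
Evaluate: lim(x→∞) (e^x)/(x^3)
This is an ∞/∞ indeterminate form.

Apply L'Hôpital's rule: differentiate numerator and denominator separately.
  f(x) = e^(x)   ⇒   f'(x) = e^(x)
  g(x) = x^3   ⇒   g'(x) = 3·x^2
  lim(x→∞) f'(x)/g'(x) = lim(x→∞) (e^(x))/(3·x^2)
  = ∞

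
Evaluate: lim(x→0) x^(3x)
This is an exponential indeterminate form.

For exponential indeterminate forms, take the natural log:
  Let L = lim(x→0) x^(3x)
  Then ln(L) = lim(x→0) [exponent × ln(base)]
  Evaluate using L'Hôpital or standard limits, then exponentiate.
  L = 1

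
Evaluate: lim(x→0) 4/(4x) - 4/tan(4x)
This is an ∞-∞ indeterminate form.

Combine fractions or rationalize to convert ∞-∞ to 0/0 form:
  lim(x→0) 4/(4x) - 4/tan(4x) = 0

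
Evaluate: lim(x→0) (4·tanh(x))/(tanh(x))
This is a 0/0 indeterminate form.

Apply L'Hôpital's rule: differentiate numerator and denominator separately.
  f(x) = 4·tanh(x)   ⇒   f'(x) = 4 - 4·tanh(x)^2
  g(x) = tanh(x)   ⇒   g'(x) = 1 - tanh(x)^2
  lim(x→0) f'(x)/g'(x) = lim(x→0) (4 - 4·tanh(x)^2)/(1 - tanh(x)^2)
  = 4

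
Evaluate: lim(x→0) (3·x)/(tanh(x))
This is a 0/0 indeterminate form.

Apply L'Hôpital's rule: differentiate numerator and denominator separately.
  f(x) = 3·x   ⇒   f'(x) = 3
  g(x) = tanh(x)   ⇒   g'(x) = 1 - tanh(x)^2
  lim(x→0) f'(x)/g'(x) = lim(x→0) (3)/(1 - tanh(x)^2)
  = 3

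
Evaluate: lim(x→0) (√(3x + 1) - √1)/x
This is a standard limit.

Factor or rationalize the expression:
  lim(x→0) (√(3x + 1) - √1)/x = 3/2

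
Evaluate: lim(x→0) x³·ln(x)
This is a 0·∞ indeterminate form.

Rewrite 0·∞ as a quotient (0/0 or ∞/∞ form), then apply L'Hôpital's rule:
  lim(x→0) x³·ln(x) = 0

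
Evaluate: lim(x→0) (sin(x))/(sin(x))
This is a 0/0 indeterminate form.

Apply L'Hôpital's rule: differentiate numerator and denominator separately.
  f(x) = sin(x)   ⇒   f'(x) = cos(x)
  g(x) = sin(x)   ⇒   g'(x) = cos(x)
  lim(x→0) f'(x)/g'(x) = lim(x→0) (cos(x))/(cos(x))
  = 1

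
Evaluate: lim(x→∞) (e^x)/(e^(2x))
This is an ∞/∞ indeterminate form.

Apply L'Hôpital's rule: differentiate numerator and denominator separately.
  f(x) = e^(x)   ⇒   f'(x) = e^(x)
  g(x) = e^(2·x)   ⇒   g'(x) = 2·e^(2·x)
  lim(x→∞) f'(x)/g'(x) = lim(x→∞) (e^(x))/(2·e^(2·x))
  = 0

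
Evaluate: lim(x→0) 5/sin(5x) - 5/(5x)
This is an ∞-∞ indeterminate form.

Combine fractions or rationalize to convert ∞-∞ to 0/0 form:
  lim(x→0) 5/sin(5x) - 5/(5x) = 0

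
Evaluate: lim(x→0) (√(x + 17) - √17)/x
This is a standard limit.

Factor or rationalize the expression:
  lim(x→0) (√(x + 17) - √17)/x = sqrt(17)/34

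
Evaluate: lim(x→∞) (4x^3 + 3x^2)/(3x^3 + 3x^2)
This is an ∞/∞ indeterminate form.

Apply L'Hôpital's rule: differentiate numerator and denominator separately.
  f(x) = 4·x^3 + 3·x^2   ⇒   f'(x) = 12·x^2 + 6·x
  g(x) = 3·x^3 + 3·x^2   ⇒   g'(x) = 9·x^2 + 6·x
  lim(x→∞) f'(x)/g'(x) = lim(x→∞) (12·x^2 + 6·x)/(9·x^2 + 6·x)
  = 4/3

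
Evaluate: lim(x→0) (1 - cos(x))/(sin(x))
This is a 0/0 indeterminate form.

Apply L'Hôpital's rule: differentiate numerator and denominator separately.
  f(x) = 1 - cos(x)   ⇒   f'(x) = sin(x)
  g(x) = sin(x)   ⇒   g'(x) = cos(x)
  lim(x→0) f'(x)/g'(x) = lim(x→0) (sin(x))/(cos(x))
  = 0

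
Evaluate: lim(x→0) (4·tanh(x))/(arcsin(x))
This is a 0/0 indeterminate form.

Apply L'Hôpital's rule: differentiate numerator and denominator separately.
  f(x) = 4·tanh(x)   ⇒   f'(x) = 4 - 4·tanh(x)^2
  g(x) = asin(x)   ⇒   g'(x) = 1/sqrt(1 - x^2)
  lim(x→0) f'(x)/g'(x) = lim(x→0) (4 - 4·tanh(x)^2)/(1/sqrt(1 - x^2))
  = 4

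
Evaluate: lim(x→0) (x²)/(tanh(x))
This is a 0/0 indeterminate form.

Apply L'Hôpital's rule: differentiate numerator and denominator separately.
  f(x) = x^2   ⇒   f'(x) = 2·x
  g(x) = tanh(x)   ⇒   g'(x) = 1 - tanh(x)^2
  lim(x→0) f'(x)/g'(x) = lim(x→0) (2·x)/(1 - tanh(x)^2)
  = 0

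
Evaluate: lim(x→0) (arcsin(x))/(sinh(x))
This is a 0/0 indeterminate form.

Apply L'Hôpital's rule: differentiate numerator and denominator separately.
  f(x) = asin(x)   ⇒   f'(x) = 1/sqrt(1 - x^2)
  g(x) = sinh(x)   ⇒   g'(x) = cosh(x)
  lim(x→0) f'(x)/g'(x) = lim(x→0) (1/sqrt(1 - x^2))/(cosh(x))
  = 1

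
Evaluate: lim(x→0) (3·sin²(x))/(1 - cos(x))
This is a 0/0 indeterminate form.

Apply L'Hôpital's rule: differentiate numerator and denominator separately.
  f(x) = 3·sin(x)^2   ⇒   f'(x) = 6·sin(x)·cos(x)
  g(x) = 1 - cos(x)   ⇒   g'(x) = sin(x)
  lim(x→0) f'(x)/g'(x) = lim(x→0) (6·sin(x)·cos(x))/(sin(x))
  = 6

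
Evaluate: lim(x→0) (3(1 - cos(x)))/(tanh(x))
This is a 0/0 indeterminate form.

Apply L'Hôpital's rule: differentiate numerator and denominator separately.
  f(x) = 3 - 3·cos(x)   ⇒   f'(x) = 3·sin(x)
  g(x) = tanh(x)   ⇒   g'(x) = 1 - tanh(x)^2
  lim(x→0) f'(x)/g'(x) = lim(x→0) (3·sin(x))/(1 - tanh(x)^2)
  = 0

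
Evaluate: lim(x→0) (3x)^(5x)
This is an exponential indeterminate form.

For exponential indeterminate forms, take the natural log:
  Let L = lim(x→0) (3x)^(5x)
  Then ln(L) = lim(x→0) [exponent × ln(base)]
  Evaluate using L'Hôpital or standard limits, then exponentiate.
  L = 1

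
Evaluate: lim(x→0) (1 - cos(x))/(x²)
This is a 0/0 indeterminate form.

Apply L'Hôpital's rule: differentiate numerator and denominator separately.
  f(x) = 1 - cos(x)   ⇒   f'(x) = sin(x)
  g(x) = x^2   ⇒   g'(x) = 2·x
  lim(x→0) f'(x)/g'(x) = lim(x→0) (sin(x))/(2·x)
  = 1/2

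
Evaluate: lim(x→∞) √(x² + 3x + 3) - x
This is an ∞-∞ indeterminate form.

Combine fractions or rationalize to convert ∞-∞ to 0/0 form:
  lim(x→∞) √(x² + 3x + 3) - x = 3/2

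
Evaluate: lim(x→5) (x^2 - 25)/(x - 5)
This is a standard limit.

Factor or rationalize the expression:
  lim(x→5) (x^2 - 25)/(x - 5) = 10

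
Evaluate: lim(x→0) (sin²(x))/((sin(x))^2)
This is a 0/0 indeterminate form.

Apply L'Hôpital's rule: differentiate numerator and denominator separately.
  f(x) = sin(x)^2   ⇒   f'(x) = 2·sin(x)·cos(x)
  g(x) = sin(x)^2   ⇒   g'(x) = 2·sin(x)·cos(x)
  lim(x→0) f'(x)/g'(x) = lim(x→0) (2·sin(x)·cos(x))/(2·sin(x)·cos(x))
  = 1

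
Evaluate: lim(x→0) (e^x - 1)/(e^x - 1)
This is a 0/0 indeterminate form.

Apply L'Hôpital's rule: differentiate numerator and denominator separately.
  f(x) = e^(x) - 1   ⇒   f'(x) = e^(x)
  g(x) = e^(x) - 1   ⇒   g'(x) = e^(x)
  lim(x→0) f'(x)/g'(x) = lim(x→0) (e^(x))/(e^(x))
  = 1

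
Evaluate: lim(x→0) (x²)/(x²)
This is a 0/0 indeterminate form.

Apply L'Hôpital's rule: differentiate numerator and denominator separately.
  f(x) = x^2   ⇒   f'(x) = 2·x
  g(x) = x^2   ⇒   g'(x) = 2·x
  lim(x→0) f'(x)/g'(x) = lim(x→0) (2·x)/(2·x)
  = 1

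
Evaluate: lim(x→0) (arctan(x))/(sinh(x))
This is a 0/0 indeterminate form.

Apply L'Hôpital's rule: differentiate numerator and denominator separately.
  f(x) = atan(x)   ⇒   f'(x) = 1/(x^2 + 1)
  g(x) = sinh(x)   ⇒   g'(x) = cosh(x)
  lim(x→0) f'(x)/g'(x) = lim(x→0) (1/(x^2 + 1))/(cosh(x))
  = 1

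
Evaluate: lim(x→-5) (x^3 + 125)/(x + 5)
This is a standard limit.

Factor or rationalize the expression:
  lim(x→-5) (x^3 + 125)/(x + 5) = 75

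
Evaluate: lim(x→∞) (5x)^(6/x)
This is an exponential indeterminate form.

For exponential indeterminate forms, take the natural log:
  Let L = lim(x→∞) (5x)^(6/x)
  Then ln(L) = lim(x→∞) [exponent × ln(base)]
  Evaluate using L'Hôpital or standard limits, then exponentiate.
  L = 1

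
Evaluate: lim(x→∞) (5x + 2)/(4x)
This is an ∞/∞ indeterminate form.

Apply L'Hôpital's rule: differentiate numerator and denominator separately.
  f(x) = 5·x + 2   ⇒   f'(x) = 5
  g(x) = 4·x   ⇒   g'(x) = 4
  lim(x→∞) f'(x)/g'(x) = lim(x→∞) (5)/(4)
  = 5/4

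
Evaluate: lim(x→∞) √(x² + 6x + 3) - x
This is an ∞-∞ indeterminate form.

Combine fractions or rationalize to convert ∞-∞ to 0/0 form:
  lim(x→∞) √(x² + 6x + 3) - x = 3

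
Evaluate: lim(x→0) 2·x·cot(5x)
This is a 0·∞ indeterminate form.

Rewrite 0·∞ as a quotient (0/0 or ∞/∞ form), then apply L'Hôpital's rule:
  lim(x→0) 2·x·cot(5x) = 2/5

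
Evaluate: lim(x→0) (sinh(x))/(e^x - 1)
This is a 0/0 indeterminate form.

Apply L'Hôpital's rule: differentiate numerator and denominator separately.
  f(x) = sinh(x)   ⇒   f'(x) = cosh(x)
  g(x) = e^(x) - 1   ⇒   g'(x) = e^(x)
  lim(x→0) f'(x)/g'(x) = lim(x→0) (cosh(x))/(e^(x))
  = 1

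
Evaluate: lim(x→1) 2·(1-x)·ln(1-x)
This is a 0·∞ indeterminate form.

Rewrite 0·∞ as a quotient (0/0 or ∞/∞ form), then apply L'Hôpital's rule:
  lim(x→1) 2·(1-x)·ln(1-x) = 0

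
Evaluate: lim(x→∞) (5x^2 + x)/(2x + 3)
This is an ∞/∞ indeterminate form.

Apply L'Hôpital's rule: differentiate numerator and denominator separately.
  f(x) = 5·x^2 + x   ⇒   f'(x) = 10·x + 1
  g(x) = 2·x + 3   ⇒   g'(x) = 2
  lim(x→∞) f'(x)/g'(x) = lim(x→∞) (10·x + 1)/(2)
  = ∞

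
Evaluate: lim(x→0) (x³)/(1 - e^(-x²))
This is a 0/0 indeterminate form.

Apply L'Hôpital's rule: differentiate numerator and denominator separately.
  f(x) = x^3   ⇒   f'(x) = 3·x^2
  g(x) = 1 - e^(-x^2)   ⇒   g'(x) = 2·x·e^(-x^2)
  lim(x→0) f'(x)/g'(x) = lim(x→0) (3·x^2)/(2·x·e^(-x^2))
  = 0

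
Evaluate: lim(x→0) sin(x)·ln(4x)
This is a 0·∞ indeterminate form.

Rewrite 0·∞ as a quotient (0/0 or ∞/∞ form), then apply L'Hôpital's rule:
  lim(x→0) sin(x)·ln(4x) = 0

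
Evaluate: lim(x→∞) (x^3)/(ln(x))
This is an ∞/∞ indeterminate form.

Apply L'Hôpital's rule: differentiate numerator and denominator separately.
  f(x) = x^3   ⇒   f'(x) = 3·x^2
  g(x) = ln(x)   ⇒   g'(x) = 1/x
  lim(x→∞) f'(x)/g'(x) = lim(x→∞) (3·x^2)/(1/x)
  = ∞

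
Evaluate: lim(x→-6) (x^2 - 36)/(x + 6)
This is a standard limit.

Factor or rationalize the expression:
  lim(x→-6) (x^2 - 36)/(x + 6) = -12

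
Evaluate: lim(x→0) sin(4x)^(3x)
This is an exponential indeterminate form.

For exponential indeterminate forms, take the natural log:
  Let L = lim(x→0) sin(4x)^(3x)
  Then ln(L) = lim(x→0) [exponent × ln(base)]
  Evaluate using L'Hôpital or standard limits, then exponentiate.
  L = 1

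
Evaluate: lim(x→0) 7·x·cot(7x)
This is a 0·∞ indeterminate form.

Rewrite 0·∞ as a quotient (0/0 or ∞/∞ form), then apply L'Hôpital's rule:
  lim(x→0) 7·x·cot(7x) = 1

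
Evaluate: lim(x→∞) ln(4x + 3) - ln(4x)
This is an ∞-∞ indeterminate form.

Combine fractions or rationalize to convert ∞-∞ to 0/0 form:
  lim(x→∞) ln(4x + 3) - ln(4x) = 0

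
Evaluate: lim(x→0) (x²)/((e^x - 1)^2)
This is a 0/0 indeterminate form.

Apply L'Hôpital's rule: differentiate numerator and denominator separately.
  f(x) = x^2   ⇒   f'(x) = 2·x
  g(x) = (e^(x) - 1)^2   ⇒   g'(x) = 2·(e^(x) - 1)·e^(x)
  lim(x→0) f'(x)/g'(x) = lim(x→0) (2·x)/(2·(e^(x) - 1)·e^(x))
  = 1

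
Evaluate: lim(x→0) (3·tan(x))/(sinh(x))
This is a 0/0 indeterminate form.

Apply L'Hôpital's rule: differentiate numerator and denominator separately.
  f(x) = 3·tan(x)   ⇒   f'(x) = 3·tan(x)^2 + 3
  g(x) = sinh(x)   ⇒   g'(x) = cosh(x)
  lim(x→0) f'(x)/g'(x) = lim(x→0) (3·tan(x)^2 + 3)/(cosh(x))
  = 3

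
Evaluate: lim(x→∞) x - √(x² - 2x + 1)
This is an ∞-∞ indeterminate form.

Combine fractions or rationalize to convert ∞-∞ to 0/0 form:
  lim(x→∞) x - √(x² - 2x + 1) = 1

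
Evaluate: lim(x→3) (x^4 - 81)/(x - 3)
This is a standard limit.

Factor or rationalize the expression:
  lim(x→3) (x^4 - 81)/(x - 3) = 108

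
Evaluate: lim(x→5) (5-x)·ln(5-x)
This is a 0·∞ indeterminate form.

Rewrite 0·∞ as a quotient (0/0 or ∞/∞ form), then apply L'Hôpital's rule:
  lim(x→5) (5-x)·ln(5-x) = 0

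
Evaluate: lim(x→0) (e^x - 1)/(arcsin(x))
This is a 0/0 indeterminate form.

Apply L'Hôpital's rule: differentiate numerator and denominator separately.
  f(x) = e^(x) - 1   ⇒   f'(x) = e^(x)
  g(x) = asin(x)   ⇒   g'(x) = 1/sqrt(1 - x^2)
  lim(x→0) f'(x)/g'(x) = lim(x→0) (e^(x))/(1/sqrt(1 - x^2))
  = 1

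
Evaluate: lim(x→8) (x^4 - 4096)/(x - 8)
This is a standard limit.

Factor or rationalize the expression:
  lim(x→8) (x^4 - 4096)/(x - 8) = 2048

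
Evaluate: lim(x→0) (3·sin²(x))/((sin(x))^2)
This is a 0/0 indeterminate form.

Apply L'Hôpital's rule: differentiate numerator and denominator separately.
  f(x) = 3·sin(x)^2   ⇒   f'(x) = 6·sin(x)·cos(x)
  g(x) = sin(x)^2   ⇒   g'(x) = 2·sin(x)·cos(x)
  lim(x→0) f'(x)/g'(x) = lim(x→0) (6·sin(x)·cos(x))/(2·sin(x)·cos(x))
  = 3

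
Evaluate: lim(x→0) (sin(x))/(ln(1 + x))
This is a 0/0 indeterminate form.

Apply L'Hôpital's rule: differentiate numerator and denominator separately.
  f(x) = sin(x)   ⇒   f'(x) = cos(x)
  g(x) = ln(x + 1)   ⇒   g'(x) = 1/(x + 1)
  lim(x→0) f'(x)/g'(x) = lim(x→0) (cos(x))/(1/(x + 1))
  = 1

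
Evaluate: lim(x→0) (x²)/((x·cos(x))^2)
This is a 0/0 indeterminate form.

Apply L'Hôpital's rule: differentiate numerator and denominator separately.
  f(x) = x^2   ⇒   f'(x) = 2·x
  g(x) = x^2·cos(x)^2   ⇒   g'(x) = -2·x^2·sin(x)·cos(x) + 2·x·cos(x)^2
  lim(x→0) f'(x)/g'(x) = lim(x→0) (2·x)/(-2·x^2·sin(x)·cos(x) + 2·x·cos(x)^2)
  = 1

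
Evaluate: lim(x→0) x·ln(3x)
This is a 0·∞ indeterminate form.

Rewrite 0·∞ as a quotient (0/0 or ∞/∞ form), then apply L'Hôpital's rule:
  lim(x→0) x·ln(3x) = 0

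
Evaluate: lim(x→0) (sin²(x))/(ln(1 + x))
This is a 0/0 indeterminate form.

Apply L'Hôpital's rule: differentiate numerator and denominator separately.
  f(x) = sin(x)^2   ⇒   f'(x) = 2·sin(x)·cos(x)
  g(x) = ln(x + 1)   ⇒   g'(x) = 1/(x + 1)
  lim(x→0) f'(x)/g'(x) = lim(x→0) (2·sin(x)·cos(x))/(1/(x + 1))
  = 0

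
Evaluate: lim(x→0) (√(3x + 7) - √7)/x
This is a standard limit.

Factor or rationalize the expression:
  lim(x→0) (√(3x + 7) - √7)/x = 3·sqrt(7)/14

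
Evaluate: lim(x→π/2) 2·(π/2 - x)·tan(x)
This is a 0·∞ indeterminate form.

Rewrite 0·∞ as a quotient (0/0 or ∞/∞ form), then apply L'Hôpital's rule:
  lim(x→π/2) 2·(π/2 - x)·tan(x) = 2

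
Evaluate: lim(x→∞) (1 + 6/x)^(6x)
This is an exponential indeterminate form.

For exponential indeterminate forms, take the natural log:
  Let L = lim(x→∞) (1 + 6/x)^(6x)
  Then ln(L) = lim(x→∞) [exponent × ln(base)]
  Evaluate using L'Hôpital or standard limits, then exponentiate.
  L = e^(36)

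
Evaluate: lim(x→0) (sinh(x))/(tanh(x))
This is a 0/0 indeterminate form.

Apply L'Hôpital's rule: differentiate numerator and denominator separately.
  f(x) = sinh(x)   ⇒   f'(x) = cosh(x)
  g(x) = tanh(x)   ⇒   g'(x) = 1 - tanh(x)^2
  lim(x→0) f'(x)/g'(x) = lim(x→0) (cosh(x))/(1 - tanh(x)^2)
  = 1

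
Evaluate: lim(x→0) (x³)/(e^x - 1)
This is a 0/0 indeterminate form.

Apply L'Hôpital's rule: differentiate numerator and denominator separately.
  f(x) = x^3   ⇒   f'(x) = 3·x^2
  g(x) = e^(x) - 1   ⇒   g'(x) = e^(x)
  lim(x→0) f'(x)/g'(x) = lim(x→0) (3·x^2)/(e^(x))
  = 0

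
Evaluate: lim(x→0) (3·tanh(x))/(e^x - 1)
This is a 0/0 indeterminate form.

Apply L'Hôpital's rule: differentiate numerator and denominator separately.
  f(x) = 3·tanh(x)   ⇒   f'(x) = 3 - 3·tanh(x)^2
  g(x) = e^(x) - 1   ⇒   g'(x) = e^(x)
  lim(x→0) f'(x)/g'(x) = lim(x→0) (3 - 3·tanh(x)^2)/(e^(x))
  = 3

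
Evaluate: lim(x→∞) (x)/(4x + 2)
This is an ∞/∞ indeterminate form.

Apply L'Hôpital's rule: differentiate numerator and denominator separately.
  f(x) = x   ⇒   f'(x) = 1
  g(x) = 4·x + 2   ⇒   g'(x) = 4
  lim(x→∞) f'(x)/g'(x) = lim(x→∞) (1)/(4)
  = 1/4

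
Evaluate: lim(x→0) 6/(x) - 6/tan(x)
This is an ∞-∞ indeterminate form.

Combine fractions or rationalize to convert ∞-∞ to 0/0 form:
  lim(x→0) 6/(x) - 6/tan(x) = 0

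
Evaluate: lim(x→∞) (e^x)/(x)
This is an ∞/∞ indeterminate form.

Apply L'Hôpital's rule: differentiate numerator and denominator separately.
  f(x) = e^(x)   ⇒   f'(x) = e^(x)
  g(x) = x   ⇒   g'(x) = 1
  lim(x→∞) f'(x)/g'(x) = lim(x→∞) (e^(x))/(1)
  = ∞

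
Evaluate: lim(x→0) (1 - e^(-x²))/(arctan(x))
This is a 0/0 indeterminate form.

Apply L'Hôpital's rule: differentiate numerator and denominator separately.
  f(x) = 1 - e^(-x^2)   ⇒   f'(x) = 2·x·e^(-x^2)
  g(x) = atan(x)   ⇒   g'(x) = 1/(x^2 + 1)
  lim(x→0) f'(x)/g'(x) = lim(x→0) (2·x·e^(-x^2))/(1/(x^2 + 1))
  = 0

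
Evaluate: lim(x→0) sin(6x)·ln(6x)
This is a 0·∞ indeterminate form.

Rewrite 0·∞ as a quotient (0/0 or ∞/∞ form), then apply L'Hôpital's rule:
  lim(x→0) sin(6x)·ln(6x) = 0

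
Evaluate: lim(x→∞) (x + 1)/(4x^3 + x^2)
This is an ∞/∞ indeterminate form.

Apply L'Hôpital's rule: differentiate numerator and denominator separately.
  f(x) = x + 1   ⇒   f'(x) = 1
  g(x) = 4·x^3 + x^2   ⇒   g'(x) = 12·x^2 + 2·x
  lim(x→∞) f'(x)/g'(x) = lim(x→∞) (1)/(12·x^2 + 2·x)
  = 0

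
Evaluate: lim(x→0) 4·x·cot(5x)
This is a 0·∞ indeterminate form.

Rewrite 0·∞ as a quotient (0/0 or ∞/∞ form), then apply L'Hôpital's rule:
  lim(x→0) 4·x·cot(5x) = 4/5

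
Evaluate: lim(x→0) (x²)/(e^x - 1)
This is a 0/0 indeterminate form.

Apply L'Hôpital's rule: differentiate numerator and denominator separately.
  f(x) = x^2   ⇒   f'(x) = 2·x
  g(x) = e^(x) - 1   ⇒   g'(x) = e^(x)
  lim(x→0) f'(x)/g'(x) = lim(x→0) (2·x)/(e^(x))
  = 0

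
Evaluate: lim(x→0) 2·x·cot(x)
This is a 0·∞ indeterminate form.

Rewrite 0·∞ as a quotient (0/0 or ∞/∞ form), then apply L'Hôpital's rule:
  lim(x→0) 2·x·cot(x) = 2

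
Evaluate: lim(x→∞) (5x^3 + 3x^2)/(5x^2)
This is an ∞/∞ indeterminate form.

Apply L'Hôpital's rule: differentiate numerator and denominator separately.
  f(x) = 5·x^3 + 3·x^2   ⇒   f'(x) = 15·x^2 + 6·x
  g(x) = 5·x^2   ⇒   g'(x) = 10·x
  lim(x→∞) f'(x)/g'(x) = lim(x→∞) (15·x^2 + 6·x)/(10·x)
  = ∞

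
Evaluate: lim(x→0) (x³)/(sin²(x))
This is a 0/0 indeterminate form.

Apply L'Hôpital's rule: differentiate numerator and denominator separately.
  f(x) = x^3   ⇒   f'(x) = 3·x^2
  g(x) = sin(x)^2   ⇒   g'(x) = 2·sin(x)·cos(x)
  lim(x→0) f'(x)/g'(x) = lim(x→0) (3·x^2)/(2·sin(x)·cos(x))
  = 0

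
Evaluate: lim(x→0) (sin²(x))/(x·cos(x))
This is a 0/0 indeterminate form.

Apply L'Hôpital's rule: differentiate numerator and denominator separately.
  f(x) = sin(x)^2   ⇒   f'(x) = 2·sin(x)·cos(x)
  g(x) = x·cos(x)   ⇒   g'(x) = -x·sin(x) + cos(x)
  lim(x→0) f'(x)/g'(x) = lim(x→0) (2·sin(x)·cos(x))/(-x·sin(x) + cos(x))
  = 0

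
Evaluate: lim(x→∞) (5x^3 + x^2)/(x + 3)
This is an ∞/∞ indeterminate form.

Apply L'Hôpital's rule: differentiate numerator and denominator separately.
  f(x) = 5·x^3 + x^2   ⇒   f'(x) = 15·x^2 + 2·x
  g(x) = x + 3   ⇒   g'(x) = 1
  lim(x→∞) f'(x)/g'(x) = lim(x→∞) (15·x^2 + 2·x)/(1)
  = ∞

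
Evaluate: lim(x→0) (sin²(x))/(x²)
This is a 0/0 indeterminate form.

Apply L'Hôpital's rule: differentiate numerator and denominator separately.
  f(x) = sin(x)^2   ⇒   f'(x) = 2·sin(x)·cos(x)
  g(x) = x^2   ⇒   g'(x) = 2·x
  lim(x→0) f'(x)/g'(x) = lim(x→0) (2·sin(x)·cos(x))/(2·x)
  = 1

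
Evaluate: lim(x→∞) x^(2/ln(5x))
This is an exponential indeterminate form.

For exponential indeterminate forms, take the natural log:
  Let L = lim(x→∞) x^(2/ln(5x))
  Then ln(L) = lim(x→∞) [exponent × ln(base)]
  Evaluate using L'Hôpital or standard limits, then exponentiate.
  L = e²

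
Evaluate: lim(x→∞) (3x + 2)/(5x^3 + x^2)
This is an ∞/∞ indeterminate form.

Apply L'Hôpital's rule: differentiate numerator and denominator separately.
  f(x) = 3·x + 2   ⇒   f'(x) = 3
  g(x) = 5·x^3 + x^2   ⇒   g'(x) = 15·x^2 + 2·x
  lim(x→∞) f'(x)/g'(x) = lim(x→∞) (3)/(15·x^2 + 2·x)
  = 0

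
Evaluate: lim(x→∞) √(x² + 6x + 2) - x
This is an ∞-∞ indeterminate form.

Combine fractions or rationalize to convert ∞-∞ to 0/0 form:
  lim(x→∞) √(x² + 6x + 2) - x = 3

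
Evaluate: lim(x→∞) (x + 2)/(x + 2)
This is an ∞/∞ indeterminate form.

Apply L'Hôpital's rule: differentiate numerator and denominator separately.
  f(x) = x + 2   ⇒   f'(x) = 1
  g(x) = x + 2   ⇒   g'(x) = 1
  lim(x→∞) f'(x)/g'(x) = lim(x→∞) (1)/(1)
  = 1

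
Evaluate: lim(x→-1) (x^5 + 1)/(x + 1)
This is a standard limit.

Factor or rationalize the expression:
  lim(x→-1) (x^5 + 1)/(x + 1) = 5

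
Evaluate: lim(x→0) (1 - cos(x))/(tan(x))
This is a 0/0 indeterminate form.

Apply L'Hôpital's rule: differentiate numerator and denominator separately.
  f(x) = 1 - cos(x)   ⇒   f'(x) = sin(x)
  g(x) = tan(x)   ⇒   g'(x) = tan(x)^2 + 1
  lim(x→0) f'(x)/g'(x) = lim(x→0) (sin(x))/(tan(x)^2 + 1)
  = 0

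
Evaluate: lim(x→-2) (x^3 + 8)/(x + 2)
This is a standard limit.

Factor or rationalize the expression:
  lim(x→-2) (x^3 + 8)/(x + 2) = 12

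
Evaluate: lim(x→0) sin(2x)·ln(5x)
This is a 0·∞ indeterminate form.

Rewrite 0·∞ as a quotient (0/0 or ∞/∞ form), then apply L'Hôpital's rule:
  lim(x→0) sin(2x)·ln(5x) = 0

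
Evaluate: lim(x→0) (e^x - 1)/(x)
This is a 0/0 indeterminate form.

Apply L'Hôpital's rule: differentiate numerator and denominator separately.
  f(x) = e^(x) - 1   ⇒   f'(x) = e^(x)
  g(x) = x   ⇒   g'(x) = 1
  lim(x→0) f'(x)/g'(x) = lim(x→0) (e^(x))/(1)
  = 1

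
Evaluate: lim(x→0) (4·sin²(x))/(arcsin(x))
This is a 0/0 indeterminate form.

Apply L'Hôpital's rule: differentiate numerator and denominator separately.
  f(x) = 4·sin(x)^2   ⇒   f'(x) = 8·sin(x)·cos(x)
  g(x) = asin(x)   ⇒   g'(x) = 1/sqrt(1 - x^2)
  lim(x→0) f'(x)/g'(x) = lim(x→0) (8·sin(x)·cos(x))/(1/sqrt(1 - x^2))
  = 0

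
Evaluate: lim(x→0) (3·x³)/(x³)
This is a 0/0 indeterminate form.

Apply L'Hôpital's rule: differentiate numerator and denominator separately.
  f(x) = 3·x^3   ⇒   f'(x) = 9·x^2
  g(x) = x^3   ⇒   g'(x) = 3·x^2
  lim(x→0) f'(x)/g'(x) = lim(x→0) (9·x^2)/(3·x^2)
  = 3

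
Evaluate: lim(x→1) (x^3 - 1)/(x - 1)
This is a standard limit.

Factor or rationalize the expression:
  lim(x→1) (x^3 - 1)/(x - 1) = 3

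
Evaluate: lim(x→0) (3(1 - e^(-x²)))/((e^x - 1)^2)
This is a 0/0 indeterminate form.

Apply L'Hôpital's rule: differentiate numerator and denominator separately.
  f(x) = 3 - 3·e^(-x^2)   ⇒   f'(x) = 6·x·e^(-x^2)
  g(x) = (e^(x) - 1)^2   ⇒   g'(x) = 2·(e^(x) - 1)·e^(x)
  lim(x→0) f'(x)/g'(x) = lim(x→0) (6·x·e^(-x^2))/(2·(e^(x) - 1)·e^(x))
  = 3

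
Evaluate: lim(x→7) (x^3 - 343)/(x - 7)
This is a standard limit.

Factor or rationalize the expression:
  lim(x→7) (x^3 - 343)/(x - 7) = 147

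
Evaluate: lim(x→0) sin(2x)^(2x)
This is an exponential indeterminate form.

For exponential indeterminate forms, take the natural log:
  Let L = lim(x→0) sin(2x)^(2x)
  Then ln(L) = lim(x→0) [exponent × ln(base)]
  Evaluate using L'Hôpital or standard limits, then exponentiate.
  L = 1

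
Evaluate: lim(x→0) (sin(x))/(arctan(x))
This is a 0/0 indeterminate form.

Apply L'Hôpital's rule: differentiate numerator and denominator separately.
  f(x) = sin(x)   ⇒   f'(x) = cos(x)
  g(x) = atan(x)   ⇒   g'(x) = 1/(x^2 + 1)
  lim(x→0) f'(x)/g'(x) = lim(x→0) (cos(x))/(1/(x^2 + 1))
  = 1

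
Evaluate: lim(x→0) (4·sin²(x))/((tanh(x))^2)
This is a 0/0 indeterminate form.

Apply L'Hôpital's rule: differentiate numerator and denominator separately.
  f(x) = 4·sin(x)^2   ⇒   f'(x) = 8·sin(x)·cos(x)
  g(x) = tanh(x)^2   ⇒   g'(x) = (2 - 2·tanh(x)^2)·tanh(x)
  lim(x→0) f'(x)/g'(x) = lim(x→0) (8·sin(x)·cos(x))/((2 - 2·tanh(x)^2)·tanh(x))
  = 4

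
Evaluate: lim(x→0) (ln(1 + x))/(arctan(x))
This is a 0/0 indeterminate form.

Apply L'Hôpital's rule: differentiate numerator and denominator separately.
  f(x) = ln(x + 1)   ⇒   f'(x) = 1/(x + 1)
  g(x) = atan(x)   ⇒   g'(x) = 1/(x^2 + 1)
  lim(x→0) f'(x)/g'(x) = lim(x→0) (1/(x + 1))/(1/(x^2 + 1))
  = 1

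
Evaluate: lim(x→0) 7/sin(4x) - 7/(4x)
This is an ∞-∞ indeterminate form.

Combine fractions or rationalize to convert ∞-∞ to 0/0 form:
  lim(x→0) 7/sin(4x) - 7/(4x) = 0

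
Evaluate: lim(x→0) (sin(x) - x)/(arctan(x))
This is a 0/0 indeterminate form.

Apply L'Hôpital's rule: differentiate numerator and denominator separately.
  f(x) = -x + sin(x)   ⇒   f'(x) = cos(x) - 1
  g(x) = atan(x)   ⇒   g'(x) = 1/(x^2 + 1)
  lim(x→0) f'(x)/g'(x) = lim(x→0) (cos(x) - 1)/(1/(x^2 + 1))
  = 0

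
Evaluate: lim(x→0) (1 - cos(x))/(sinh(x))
This is a 0/0 indeterminate form.

Apply L'Hôpital's rule: differentiate numerator and denominator separately.
  f(x) = 1 - cos(x)   ⇒   f'(x) = sin(x)
  g(x) = sinh(x)   ⇒   g'(x) = cosh(x)
  lim(x→0) f'(x)/g'(x) = lim(x→0) (sin(x))/(cosh(x))
  = 0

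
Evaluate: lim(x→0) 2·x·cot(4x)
This is a 0·∞ indeterminate form.

Rewrite 0·∞ as a quotient (0/0 or ∞/∞ form), then apply L'Hôpital's rule:
  lim(x→0) 2·x·cot(4x) = 1/2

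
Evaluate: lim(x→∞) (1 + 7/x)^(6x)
This is an exponential indeterminate form.

For exponential indeterminate forms, take the natural log:
  Let L = lim(x→∞) (1 + 7/x)^(6x)
  Then ln(L) = lim(x→∞) [exponent × ln(base)]
  Evaluate using L'Hôpital or standard limits, then exponentiate.
  L = e^(42)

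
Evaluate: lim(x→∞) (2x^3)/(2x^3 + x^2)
This is an ∞/∞ indeterminate form.

Apply L'Hôpital's rule: differentiate numerator and denominator separately.
  f(x) = 2·x^3   ⇒   f'(x) = 6·x^2
  g(x) = 2·x^3 + x^2   ⇒   g'(x) = 6·x^2 + 2·x
  lim(x→∞) f'(x)/g'(x) = lim(x→∞) (6·x^2)/(6·x^2 + 2·x)
  = 1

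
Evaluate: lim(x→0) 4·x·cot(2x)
This is a 0·∞ indeterminate form.

Rewrite 0·∞ as a quotient (0/0 or ∞/∞ form), then apply L'Hôpital's rule:
  lim(x→0) 4·x·cot(2x) = 2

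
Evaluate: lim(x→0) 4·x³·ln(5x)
This is a 0·∞ indeterminate form.

Rewrite 0·∞ as a quotient (0/0 or ∞/∞ form), then apply L'Hôpital's rule:
  lim(x→0) 4·x³·ln(5x) = 0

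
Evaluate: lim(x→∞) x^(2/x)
This is an exponential indeterminate form.

For exponential indeterminate forms, take the natural log:
  Let L = lim(x→∞) x^(2/x)
  Then ln(L) = lim(x→∞) [exponent × ln(base)]
  Evaluate using L'Hôpital or standard limits, then exponentiate.
  L = 1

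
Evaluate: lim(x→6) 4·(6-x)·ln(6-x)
This is a 0·∞ indeterminate form.

Rewrite 0·∞ as a quotient (0/0 or ∞/∞ form), then apply L'Hôpital's rule:
  lim(x→6) 4·(6-x)·ln(6-x) = 0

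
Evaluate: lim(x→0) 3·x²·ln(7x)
This is a 0·∞ indeterminate form.

Rewrite 0·∞ as a quotient (0/0 or ∞/∞ form), then apply L'Hôpital's rule:
  lim(x→0) 3·x²·ln(7x) = 0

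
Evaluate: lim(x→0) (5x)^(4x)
This is an exponential indeterminate form.

For exponential indeterminate forms, take the natural log:
  Let L = lim(x→0) (5x)^(4x)
  Then ln(L) = lim(x→0) [exponent × ln(base)]
  Evaluate using L'Hôpital or standard limits, then exponentiate.
  L = 1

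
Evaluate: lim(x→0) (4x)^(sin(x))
This is an exponential indeterminate form.

For exponential indeterminate forms, take the natural log:
  Let L = lim(x→0) (4x)^(sin(x))
  Then ln(L) = lim(x→0) [exponent × ln(base)]
  Evaluate using L'Hôpital or standard limits, then exponentiate.
  L = 1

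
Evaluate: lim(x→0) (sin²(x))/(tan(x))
This is a 0/0 indeterminate form.

Apply L'Hôpital's rule: differentiate numerator and denominator separately.
  f(x) = sin(x)^2   ⇒   f'(x) = 2·sin(x)·cos(x)
  g(x) = tan(x)   ⇒   g'(x) = tan(x)^2 + 1
  lim(x→0) f'(x)/g'(x) = lim(x→0) (2·sin(x)·cos(x))/(tan(x)^2 + 1)
  = 0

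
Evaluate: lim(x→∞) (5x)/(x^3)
This is an ∞/∞ indeterminate form.

Apply L'Hôpital's rule: differentiate numerator and denominator separately.
  f(x) = 5·x   ⇒   f'(x) = 5
  g(x) = x^3   ⇒   g'(x) = 3·x^2
  lim(x→∞) f'(x)/g'(x) = lim(x→∞) (5)/(3·x^2)
  = 0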